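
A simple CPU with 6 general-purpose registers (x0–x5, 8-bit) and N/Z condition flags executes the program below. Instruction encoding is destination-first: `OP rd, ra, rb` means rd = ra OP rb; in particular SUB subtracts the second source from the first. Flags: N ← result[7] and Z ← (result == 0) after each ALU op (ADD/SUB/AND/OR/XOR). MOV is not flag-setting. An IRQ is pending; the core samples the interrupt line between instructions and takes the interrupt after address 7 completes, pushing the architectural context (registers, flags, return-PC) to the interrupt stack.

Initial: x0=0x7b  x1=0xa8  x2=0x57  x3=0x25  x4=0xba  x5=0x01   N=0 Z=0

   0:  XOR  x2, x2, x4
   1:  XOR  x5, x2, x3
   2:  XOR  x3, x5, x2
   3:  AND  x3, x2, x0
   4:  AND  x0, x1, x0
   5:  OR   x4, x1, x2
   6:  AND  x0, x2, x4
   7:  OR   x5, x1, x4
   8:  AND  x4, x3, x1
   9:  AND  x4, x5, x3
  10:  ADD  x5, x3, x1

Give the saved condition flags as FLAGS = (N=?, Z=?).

after  0: x0=0x7b x1=0xa8 x2=0xed x3=0x25 x4=0xba x5=0x01  N=1 Z=0
after  1: x0=0x7b x1=0xa8 x2=0xed x3=0x25 x4=0xba x5=0xc8  N=1 Z=0
after  2: x0=0x7b x1=0xa8 x2=0xed x3=0x25 x4=0xba x5=0xc8  N=0 Z=0
after  3: x0=0x7b x1=0xa8 x2=0xed x3=0x69 x4=0xba x5=0xc8  N=0 Z=0
after  4: x0=0x28 x1=0xa8 x2=0xed x3=0x69 x4=0xba x5=0xc8  N=0 Z=0
after  5: x0=0x28 x1=0xa8 x2=0xed x3=0x69 x4=0xed x5=0xc8  N=1 Z=0
after  6: x0=0xed x1=0xa8 x2=0xed x3=0x69 x4=0xed x5=0xc8  N=1 Z=0
after  7: x0=0xed x1=0xa8 x2=0xed x3=0x69 x4=0xed x5=0xed  N=1 Z=0
-- IRQ taken; context saved, return-PC = 8 --

FLAGS = (N=1, Z=0)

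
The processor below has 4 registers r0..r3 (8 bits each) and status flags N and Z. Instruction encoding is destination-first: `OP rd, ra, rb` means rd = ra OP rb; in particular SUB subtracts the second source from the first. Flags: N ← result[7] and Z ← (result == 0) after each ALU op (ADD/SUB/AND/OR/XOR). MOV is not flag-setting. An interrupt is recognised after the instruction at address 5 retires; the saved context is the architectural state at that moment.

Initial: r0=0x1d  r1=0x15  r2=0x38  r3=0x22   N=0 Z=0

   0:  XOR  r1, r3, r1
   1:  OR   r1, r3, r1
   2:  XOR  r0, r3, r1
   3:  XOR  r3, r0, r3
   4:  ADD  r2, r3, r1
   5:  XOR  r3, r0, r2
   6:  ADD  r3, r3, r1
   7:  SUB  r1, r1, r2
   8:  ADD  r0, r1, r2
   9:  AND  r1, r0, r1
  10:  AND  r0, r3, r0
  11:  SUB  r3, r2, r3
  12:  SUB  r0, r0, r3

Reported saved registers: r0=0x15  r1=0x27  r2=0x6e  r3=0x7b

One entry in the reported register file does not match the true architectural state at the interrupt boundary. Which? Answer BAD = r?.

after  0: r0=0x1d r1=0x37 r2=0x38 r3=0x22  N=0 Z=0
after  1: r0=0x1d r1=0x37 r2=0x38 r3=0x22  N=0 Z=0
after  2: r0=0x15 r1=0x37 r2=0x38 r3=0x22  N=0 Z=0
after  3: r0=0x15 r1=0x37 r2=0x38 r3=0x37  N=0 Z=0
after  4: r0=0x15 r1=0x37 r2=0x6e r3=0x37  N=0 Z=0
after  5: r0=0x15 r1=0x37 r2=0x6e r3=0x7b  N=0 Z=0
-- IRQ taken; context saved, return-PC = 6 --
mismatch: r1: reported 0x27 vs actual 0x37

BAD = r1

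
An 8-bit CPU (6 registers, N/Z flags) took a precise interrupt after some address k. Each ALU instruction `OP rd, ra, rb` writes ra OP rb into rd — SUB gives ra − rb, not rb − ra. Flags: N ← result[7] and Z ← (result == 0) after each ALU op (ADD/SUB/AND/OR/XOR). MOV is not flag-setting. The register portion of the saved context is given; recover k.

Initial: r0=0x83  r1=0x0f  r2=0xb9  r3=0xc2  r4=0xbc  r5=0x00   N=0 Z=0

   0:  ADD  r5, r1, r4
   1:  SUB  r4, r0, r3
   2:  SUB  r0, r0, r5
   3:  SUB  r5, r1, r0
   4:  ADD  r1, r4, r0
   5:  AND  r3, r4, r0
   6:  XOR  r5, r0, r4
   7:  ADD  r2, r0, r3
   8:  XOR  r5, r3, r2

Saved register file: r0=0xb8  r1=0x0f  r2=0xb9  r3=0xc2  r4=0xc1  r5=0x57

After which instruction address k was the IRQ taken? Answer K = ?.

K = 3

after  0: r0=0x83 r1=0x0f r2=0xb9 r3=0xc2 r4=0xbc r5=0xcb  N=1 Z=0
after  1: r0=0x83 r1=0x0f r2=0xb9 r3=0xc2 r4=0xc1 r5=0xcb  N=1 Z=0
after  2: r0=0xb8 r1=0x0f r2=0xb9 r3=0xc2 r4=0xc1 r5=0xcb  N=1 Z=0
after  3: r0=0xb8 r1=0x0f r2=0xb9 r3=0xc2 r4=0xc1 r5=0x57  N=0 Z=0
-- IRQ taken; context saved, return-PC = 4 --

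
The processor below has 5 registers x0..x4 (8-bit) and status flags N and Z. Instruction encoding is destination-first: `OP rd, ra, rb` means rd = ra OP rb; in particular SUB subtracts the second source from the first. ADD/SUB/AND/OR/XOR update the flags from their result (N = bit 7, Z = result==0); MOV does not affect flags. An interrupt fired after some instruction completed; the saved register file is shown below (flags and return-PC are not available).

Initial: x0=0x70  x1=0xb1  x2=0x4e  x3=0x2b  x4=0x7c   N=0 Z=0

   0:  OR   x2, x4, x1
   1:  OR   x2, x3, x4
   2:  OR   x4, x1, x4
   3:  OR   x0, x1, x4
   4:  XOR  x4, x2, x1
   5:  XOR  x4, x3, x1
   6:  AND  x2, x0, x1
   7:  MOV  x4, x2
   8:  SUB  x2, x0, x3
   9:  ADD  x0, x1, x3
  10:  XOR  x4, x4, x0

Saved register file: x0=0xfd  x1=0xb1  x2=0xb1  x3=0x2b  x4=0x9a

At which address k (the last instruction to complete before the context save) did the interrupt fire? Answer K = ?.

K = 6

after  0: x0=0x70 x1=0xb1 x2=0xfd x3=0x2b x4=0x7c  N=1 Z=0
after  1: x0=0x70 x1=0xb1 x2=0x7f x3=0x2b x4=0x7c  N=0 Z=0
after  2: x0=0x70 x1=0xb1 x2=0x7f x3=0x2b x4=0xfd  N=1 Z=0
after  3: x0=0xfd x1=0xb1 x2=0x7f x3=0x2b x4=0xfd  N=1 Z=0
after  4: x0=0xfd x1=0xb1 x2=0x7f x3=0x2b x4=0xce  N=1 Z=0
after  5: x0=0xfd x1=0xb1 x2=0x7f x3=0x2b x4=0x9a  N=1 Z=0
after  6: x0=0xfd x1=0xb1 x2=0xb1 x3=0x2b x4=0x9a  N=1 Z=0
-- IRQ taken; context saved, return-PC = 7 --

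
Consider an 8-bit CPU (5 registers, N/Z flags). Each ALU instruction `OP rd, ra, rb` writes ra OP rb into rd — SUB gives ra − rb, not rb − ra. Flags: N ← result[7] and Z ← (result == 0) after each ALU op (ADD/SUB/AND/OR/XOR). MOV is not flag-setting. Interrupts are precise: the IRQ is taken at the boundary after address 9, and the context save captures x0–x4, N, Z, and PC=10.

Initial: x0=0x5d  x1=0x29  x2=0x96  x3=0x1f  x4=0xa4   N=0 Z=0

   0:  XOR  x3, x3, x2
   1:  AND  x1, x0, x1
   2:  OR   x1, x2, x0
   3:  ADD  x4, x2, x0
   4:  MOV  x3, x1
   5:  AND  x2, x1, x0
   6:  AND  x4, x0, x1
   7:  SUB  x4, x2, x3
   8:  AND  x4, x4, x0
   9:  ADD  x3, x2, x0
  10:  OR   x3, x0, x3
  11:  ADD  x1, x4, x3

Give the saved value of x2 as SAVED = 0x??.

SAVED = 0x5d

after  0: x0=0x5d x1=0x29 x2=0x96 x3=0x89 x4=0xa4  N=1 Z=0
after  1: x0=0x5d x1=0x09 x2=0x96 x3=0x89 x4=0xa4  N=0 Z=0
after  2: x0=0x5d x1=0xdf x2=0x96 x3=0x89 x4=0xa4  N=1 Z=0
after  3: x0=0x5d x1=0xdf x2=0x96 x3=0x89 x4=0xf3  N=1 Z=0
after  4: x0=0x5d x1=0xdf x2=0x96 x3=0xdf x4=0xf3  N=1 Z=0
after  5: x0=0x5d x1=0xdf x2=0x5d x3=0xdf x4=0xf3  N=0 Z=0
after  6: x0=0x5d x1=0xdf x2=0x5d x3=0xdf x4=0x5d  N=0 Z=0
after  7: x0=0x5d x1=0xdf x2=0x5d x3=0xdf x4=0x7e  N=0 Z=0
after  8: x0=0x5d x1=0xdf x2=0x5d x3=0xdf x4=0x5c  N=0 Z=0
after  9: x0=0x5d x1=0xdf x2=0x5d x3=0xba x4=0x5c  N=1 Z=0
-- IRQ taken; context saved, return-PC = 10 --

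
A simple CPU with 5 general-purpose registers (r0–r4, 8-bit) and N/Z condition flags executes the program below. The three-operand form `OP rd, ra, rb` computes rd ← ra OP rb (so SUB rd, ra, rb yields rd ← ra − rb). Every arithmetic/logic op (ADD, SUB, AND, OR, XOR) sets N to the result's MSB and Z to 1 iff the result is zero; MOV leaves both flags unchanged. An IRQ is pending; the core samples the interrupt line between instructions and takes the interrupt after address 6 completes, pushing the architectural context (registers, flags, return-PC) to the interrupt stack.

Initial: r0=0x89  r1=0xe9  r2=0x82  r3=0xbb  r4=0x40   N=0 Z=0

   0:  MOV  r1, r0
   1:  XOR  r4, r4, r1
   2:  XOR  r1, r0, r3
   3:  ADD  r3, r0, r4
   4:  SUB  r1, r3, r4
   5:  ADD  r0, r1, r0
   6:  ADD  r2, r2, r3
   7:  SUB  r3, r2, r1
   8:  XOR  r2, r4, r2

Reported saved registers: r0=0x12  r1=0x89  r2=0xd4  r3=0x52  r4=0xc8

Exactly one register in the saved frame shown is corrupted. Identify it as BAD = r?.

BAD = r4

after  0: r0=0x89 r1=0x89 r2=0x82 r3=0xbb r4=0x40  N=0 Z=0
after  1: r0=0x89 r1=0x89 r2=0x82 r3=0xbb r4=0xc9  N=1 Z=0
after  2: r0=0x89 r1=0x32 r2=0x82 r3=0xbb r4=0xc9  N=0 Z=0
after  3: r0=0x89 r1=0x32 r2=0x82 r3=0x52 r4=0xc9  N=0 Z=0
after  4: r0=0x89 r1=0x89 r2=0x82 r3=0x52 r4=0xc9  N=1 Z=0
after  5: r0=0x12 r1=0x89 r2=0x82 r3=0x52 r4=0xc9  N=0 Z=0
after  6: r0=0x12 r1=0x89 r2=0xd4 r3=0x52 r4=0xc9  N=1 Z=0
-- IRQ taken; context saved, return-PC = 7 --
mismatch: r4: reported 0xc8 vs actual 0xc9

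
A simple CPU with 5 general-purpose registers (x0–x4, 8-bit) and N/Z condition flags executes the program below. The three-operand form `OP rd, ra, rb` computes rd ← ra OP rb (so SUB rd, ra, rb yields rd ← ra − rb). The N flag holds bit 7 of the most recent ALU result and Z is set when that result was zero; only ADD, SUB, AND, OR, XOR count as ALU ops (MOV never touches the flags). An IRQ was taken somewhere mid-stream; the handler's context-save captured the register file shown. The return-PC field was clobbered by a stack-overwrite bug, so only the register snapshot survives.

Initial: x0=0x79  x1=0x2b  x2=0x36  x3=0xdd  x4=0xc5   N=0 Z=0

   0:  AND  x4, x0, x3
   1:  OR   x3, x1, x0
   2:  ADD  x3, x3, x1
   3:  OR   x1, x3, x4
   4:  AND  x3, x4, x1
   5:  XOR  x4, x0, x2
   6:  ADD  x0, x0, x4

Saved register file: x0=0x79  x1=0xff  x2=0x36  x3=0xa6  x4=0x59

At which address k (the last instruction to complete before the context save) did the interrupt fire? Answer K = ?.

after  0: x0=0x79 x1=0x2b x2=0x36 x3=0xdd x4=0x59  N=0 Z=0
after  1: x0=0x79 x1=0x2b x2=0x36 x3=0x7b x4=0x59  N=0 Z=0
after  2: x0=0x79 x1=0x2b x2=0x36 x3=0xa6 x4=0x59  N=1 Z=0
after  3: x0=0x79 x1=0xff x2=0x36 x3=0xa6 x4=0x59  N=1 Z=0
-- IRQ taken; context saved, return-PC = 4 --

K = 3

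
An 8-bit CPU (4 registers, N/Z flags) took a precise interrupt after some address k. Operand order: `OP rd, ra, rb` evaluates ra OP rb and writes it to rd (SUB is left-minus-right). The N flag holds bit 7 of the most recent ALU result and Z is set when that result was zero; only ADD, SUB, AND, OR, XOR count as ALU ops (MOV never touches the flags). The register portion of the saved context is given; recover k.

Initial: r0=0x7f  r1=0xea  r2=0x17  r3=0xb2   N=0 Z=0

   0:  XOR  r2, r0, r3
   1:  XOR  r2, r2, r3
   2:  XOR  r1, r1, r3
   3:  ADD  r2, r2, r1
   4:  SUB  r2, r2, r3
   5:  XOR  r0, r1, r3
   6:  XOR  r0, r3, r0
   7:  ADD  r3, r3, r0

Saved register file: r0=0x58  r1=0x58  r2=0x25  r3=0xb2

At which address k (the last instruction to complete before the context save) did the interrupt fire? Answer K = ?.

after  0: r0=0x7f r1=0xea r2=0xcd r3=0xb2  N=1 Z=0
after  1: r0=0x7f r1=0xea r2=0x7f r3=0xb2  N=0 Z=0
after  2: r0=0x7f r1=0x58 r2=0x7f r3=0xb2  N=0 Z=0
after  3: r0=0x7f r1=0x58 r2=0xd7 r3=0xb2  N=1 Z=0
after  4: r0=0x7f r1=0x58 r2=0x25 r3=0xb2  N=0 Z=0
after  5: r0=0xea r1=0x58 r2=0x25 r3=0xb2  N=1 Z=0
after  6: r0=0x58 r1=0x58 r2=0x25 r3=0xb2  N=0 Z=0
-- IRQ taken; context saved, return-PC = 7 --

K = 6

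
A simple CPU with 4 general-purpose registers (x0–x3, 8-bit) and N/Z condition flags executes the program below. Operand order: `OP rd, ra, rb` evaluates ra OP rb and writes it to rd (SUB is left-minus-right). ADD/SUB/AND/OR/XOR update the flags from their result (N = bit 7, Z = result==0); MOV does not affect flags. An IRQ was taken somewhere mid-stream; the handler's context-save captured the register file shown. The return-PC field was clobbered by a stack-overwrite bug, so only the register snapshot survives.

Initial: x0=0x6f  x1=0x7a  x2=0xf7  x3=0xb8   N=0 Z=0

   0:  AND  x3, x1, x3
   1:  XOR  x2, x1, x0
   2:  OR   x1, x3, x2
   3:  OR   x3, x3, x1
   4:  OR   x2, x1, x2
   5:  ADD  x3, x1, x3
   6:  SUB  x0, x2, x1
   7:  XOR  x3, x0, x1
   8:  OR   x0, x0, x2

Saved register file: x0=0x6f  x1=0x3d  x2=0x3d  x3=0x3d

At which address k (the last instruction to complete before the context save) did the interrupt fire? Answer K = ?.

after  0: x0=0x6f x1=0x7a x2=0xf7 x3=0x38  N=0 Z=0
after  1: x0=0x6f x1=0x7a x2=0x15 x3=0x38  N=0 Z=0
after  2: x0=0x6f x1=0x3d x2=0x15 x3=0x38  N=0 Z=0
after  3: x0=0x6f x1=0x3d x2=0x15 x3=0x3d  N=0 Z=0
after  4: x0=0x6f x1=0x3d x2=0x3d x3=0x3d  N=0 Z=0
-- IRQ taken; context saved, return-PC = 5 --

K = 4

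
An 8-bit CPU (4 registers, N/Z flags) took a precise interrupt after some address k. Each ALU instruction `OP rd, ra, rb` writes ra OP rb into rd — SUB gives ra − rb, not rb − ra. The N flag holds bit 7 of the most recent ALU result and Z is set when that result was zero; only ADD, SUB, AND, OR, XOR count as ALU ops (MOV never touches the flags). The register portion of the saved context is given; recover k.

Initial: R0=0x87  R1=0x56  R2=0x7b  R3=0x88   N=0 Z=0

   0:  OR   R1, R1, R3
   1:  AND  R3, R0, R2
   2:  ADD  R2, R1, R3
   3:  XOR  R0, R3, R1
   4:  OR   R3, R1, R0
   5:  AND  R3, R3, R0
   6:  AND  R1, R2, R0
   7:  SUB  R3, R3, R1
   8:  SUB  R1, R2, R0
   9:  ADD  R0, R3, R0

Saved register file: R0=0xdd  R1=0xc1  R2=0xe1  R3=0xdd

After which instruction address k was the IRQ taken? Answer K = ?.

after  0: R0=0x87 R1=0xde R2=0x7b R3=0x88  N=1 Z=0
after  1: R0=0x87 R1=0xde R2=0x7b R3=0x03  N=0 Z=0
after  2: R0=0x87 R1=0xde R2=0xe1 R3=0x03  N=1 Z=0
after  3: R0=0xdd R1=0xde R2=0xe1 R3=0x03  N=1 Z=0
after  4: R0=0xdd R1=0xde R2=0xe1 R3=0xdf  N=1 Z=0
after  5: R0=0xdd R1=0xde R2=0xe1 R3=0xdd  N=1 Z=0
after  6: R0=0xdd R1=0xc1 R2=0xe1 R3=0xdd  N=1 Z=0
-- IRQ taken; context saved, return-PC = 7 --

K = 6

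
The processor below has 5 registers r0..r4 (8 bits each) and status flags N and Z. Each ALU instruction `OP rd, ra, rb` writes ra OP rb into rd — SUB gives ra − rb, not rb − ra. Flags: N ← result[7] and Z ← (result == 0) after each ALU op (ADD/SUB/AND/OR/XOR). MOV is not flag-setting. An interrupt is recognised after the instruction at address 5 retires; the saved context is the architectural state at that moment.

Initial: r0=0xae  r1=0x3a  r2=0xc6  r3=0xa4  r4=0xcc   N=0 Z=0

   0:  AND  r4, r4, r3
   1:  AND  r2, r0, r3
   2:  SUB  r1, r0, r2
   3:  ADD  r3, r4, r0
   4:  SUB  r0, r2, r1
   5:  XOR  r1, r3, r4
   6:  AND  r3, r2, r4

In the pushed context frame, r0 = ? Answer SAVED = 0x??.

after  0: r0=0xae r1=0x3a r2=0xc6 r3=0xa4 r4=0x84  N=1 Z=0
after  1: r0=0xae r1=0x3a r2=0xa4 r3=0xa4 r4=0x84  N=1 Z=0
after  2: r0=0xae r1=0x0a r2=0xa4 r3=0xa4 r4=0x84  N=0 Z=0
after  3: r0=0xae r1=0x0a r2=0xa4 r3=0x32 r4=0x84  N=0 Z=0
after  4: r0=0x9a r1=0x0a r2=0xa4 r3=0x32 r4=0x84  N=1 Z=0
after  5: r0=0x9a r1=0xb6 r2=0xa4 r3=0x32 r4=0x84  N=1 Z=0
-- IRQ taken; context saved, return-PC = 6 --

SAVED = 0x9a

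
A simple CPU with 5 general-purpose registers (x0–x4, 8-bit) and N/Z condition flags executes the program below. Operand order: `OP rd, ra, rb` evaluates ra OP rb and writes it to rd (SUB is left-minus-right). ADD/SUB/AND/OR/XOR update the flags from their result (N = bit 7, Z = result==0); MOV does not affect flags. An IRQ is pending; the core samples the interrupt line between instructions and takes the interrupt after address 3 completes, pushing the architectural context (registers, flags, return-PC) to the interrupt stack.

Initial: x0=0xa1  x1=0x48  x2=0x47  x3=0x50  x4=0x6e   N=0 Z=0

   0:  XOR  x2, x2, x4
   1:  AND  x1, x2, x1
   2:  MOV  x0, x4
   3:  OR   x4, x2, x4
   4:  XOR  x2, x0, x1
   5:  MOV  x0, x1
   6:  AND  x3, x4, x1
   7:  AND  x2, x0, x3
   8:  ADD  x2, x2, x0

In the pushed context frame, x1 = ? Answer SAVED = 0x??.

SAVED = 0x08

after  0: x0=0xa1 x1=0x48 x2=0x29 x3=0x50 x4=0x6e  N=0 Z=0
after  1: x0=0xa1 x1=0x08 x2=0x29 x3=0x50 x4=0x6e  N=0 Z=0
after  2: x0=0x6e x1=0x08 x2=0x29 x3=0x50 x4=0x6e  N=0 Z=0
after  3: x0=0x6e x1=0x08 x2=0x29 x3=0x50 x4=0x6f  N=0 Z=0
-- IRQ taken; context saved, return-PC = 4 --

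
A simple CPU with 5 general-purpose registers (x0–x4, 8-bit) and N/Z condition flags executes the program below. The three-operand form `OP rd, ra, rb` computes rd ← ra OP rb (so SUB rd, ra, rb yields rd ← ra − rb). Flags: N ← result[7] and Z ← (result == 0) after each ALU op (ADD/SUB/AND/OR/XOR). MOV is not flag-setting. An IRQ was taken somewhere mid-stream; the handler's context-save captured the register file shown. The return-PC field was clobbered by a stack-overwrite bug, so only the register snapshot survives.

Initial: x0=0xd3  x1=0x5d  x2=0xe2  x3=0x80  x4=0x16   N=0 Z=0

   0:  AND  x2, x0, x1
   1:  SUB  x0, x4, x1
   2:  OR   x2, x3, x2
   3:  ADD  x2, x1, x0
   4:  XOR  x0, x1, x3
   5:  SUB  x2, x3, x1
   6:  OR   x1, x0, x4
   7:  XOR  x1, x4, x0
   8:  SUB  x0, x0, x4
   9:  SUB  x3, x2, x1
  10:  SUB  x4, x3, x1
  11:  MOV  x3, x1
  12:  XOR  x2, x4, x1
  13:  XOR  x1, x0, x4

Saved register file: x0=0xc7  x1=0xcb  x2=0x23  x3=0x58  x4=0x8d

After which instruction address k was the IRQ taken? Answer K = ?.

after  0: x0=0xd3 x1=0x5d x2=0x51 x3=0x80 x4=0x16  N=0 Z=0
after  1: x0=0xb9 x1=0x5d x2=0x51 x3=0x80 x4=0x16  N=1 Z=0
after  2: x0=0xb9 x1=0x5d x2=0xd1 x3=0x80 x4=0x16  N=1 Z=0
after  3: x0=0xb9 x1=0x5d x2=0x16 x3=0x80 x4=0x16  N=0 Z=0
after  4: x0=0xdd x1=0x5d x2=0x16 x3=0x80 x4=0x16  N=1 Z=0
after  5: x0=0xdd x1=0x5d x2=0x23 x3=0x80 x4=0x16  N=0 Z=0
after  6: x0=0xdd x1=0xdf x2=0x23 x3=0x80 x4=0x16  N=1 Z=0
after  7: x0=0xdd x1=0xcb x2=0x23 x3=0x80 x4=0x16  N=1 Z=0
after  8: x0=0xc7 x1=0xcb x2=0x23 x3=0x80 x4=0x16  N=1 Z=0
after  9: x0=0xc7 x1=0xcb x2=0x23 x3=0x58 x4=0x16  N=0 Z=0
after 10: x0=0xc7 x1=0xcb x2=0x23 x3=0x58 x4=0x8d  N=1 Z=0
-- IRQ taken; context saved, return-PC = 11 --

K = 10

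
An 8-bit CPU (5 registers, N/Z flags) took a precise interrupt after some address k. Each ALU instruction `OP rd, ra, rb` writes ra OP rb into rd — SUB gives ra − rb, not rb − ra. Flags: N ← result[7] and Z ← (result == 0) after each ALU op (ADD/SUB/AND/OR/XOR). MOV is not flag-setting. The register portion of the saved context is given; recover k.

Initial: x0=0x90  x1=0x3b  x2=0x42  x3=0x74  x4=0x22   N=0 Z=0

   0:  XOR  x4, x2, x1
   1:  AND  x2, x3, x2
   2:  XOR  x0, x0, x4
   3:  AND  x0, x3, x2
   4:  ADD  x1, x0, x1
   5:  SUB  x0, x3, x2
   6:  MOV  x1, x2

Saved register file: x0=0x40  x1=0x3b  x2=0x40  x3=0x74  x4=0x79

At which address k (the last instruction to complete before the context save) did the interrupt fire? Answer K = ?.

K = 3

after  0: x0=0x90 x1=0x3b x2=0x42 x3=0x74 x4=0x79  N=0 Z=0
after  1: x0=0x90 x1=0x3b x2=0x40 x3=0x74 x4=0x79  N=0 Z=0
after  2: x0=0xe9 x1=0x3b x2=0x40 x3=0x74 x4=0x79  N=1 Z=0
after  3: x0=0x40 x1=0x3b x2=0x40 x3=0x74 x4=0x79  N=0 Z=0
-- IRQ taken; context saved, return-PC = 4 --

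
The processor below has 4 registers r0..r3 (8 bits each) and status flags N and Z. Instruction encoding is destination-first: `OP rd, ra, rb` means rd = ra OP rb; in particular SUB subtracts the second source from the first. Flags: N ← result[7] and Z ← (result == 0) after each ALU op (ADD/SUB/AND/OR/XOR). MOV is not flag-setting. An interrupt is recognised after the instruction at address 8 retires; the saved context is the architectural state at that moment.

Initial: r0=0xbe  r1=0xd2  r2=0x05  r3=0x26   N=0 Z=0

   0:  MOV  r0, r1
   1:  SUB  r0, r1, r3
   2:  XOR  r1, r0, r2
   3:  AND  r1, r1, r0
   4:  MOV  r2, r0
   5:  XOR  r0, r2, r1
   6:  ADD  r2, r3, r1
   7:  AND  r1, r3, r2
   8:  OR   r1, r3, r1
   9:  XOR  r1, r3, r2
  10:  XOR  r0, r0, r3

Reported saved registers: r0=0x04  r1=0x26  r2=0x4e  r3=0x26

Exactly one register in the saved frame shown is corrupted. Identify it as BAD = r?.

BAD = r2

after  0: r0=0xd2 r1=0xd2 r2=0x05 r3=0x26  N=0 Z=0
after  1: r0=0xac r1=0xd2 r2=0x05 r3=0x26  N=1 Z=0
after  2: r0=0xac r1=0xa9 r2=0x05 r3=0x26  N=1 Z=0
after  3: r0=0xac r1=0xa8 r2=0x05 r3=0x26  N=1 Z=0
after  4: r0=0xac r1=0xa8 r2=0xac r3=0x26  N=1 Z=0
after  5: r0=0x04 r1=0xa8 r2=0xac r3=0x26  N=0 Z=0
after  6: r0=0x04 r1=0xa8 r2=0xce r3=0x26  N=1 Z=0
after  7: r0=0x04 r1=0x06 r2=0xce r3=0x26  N=0 Z=0
after  8: r0=0x04 r1=0x26 r2=0xce r3=0x26  N=0 Z=0
-- IRQ taken; context saved, return-PC = 9 --
mismatch: r2: reported 0x4e vs actual 0xce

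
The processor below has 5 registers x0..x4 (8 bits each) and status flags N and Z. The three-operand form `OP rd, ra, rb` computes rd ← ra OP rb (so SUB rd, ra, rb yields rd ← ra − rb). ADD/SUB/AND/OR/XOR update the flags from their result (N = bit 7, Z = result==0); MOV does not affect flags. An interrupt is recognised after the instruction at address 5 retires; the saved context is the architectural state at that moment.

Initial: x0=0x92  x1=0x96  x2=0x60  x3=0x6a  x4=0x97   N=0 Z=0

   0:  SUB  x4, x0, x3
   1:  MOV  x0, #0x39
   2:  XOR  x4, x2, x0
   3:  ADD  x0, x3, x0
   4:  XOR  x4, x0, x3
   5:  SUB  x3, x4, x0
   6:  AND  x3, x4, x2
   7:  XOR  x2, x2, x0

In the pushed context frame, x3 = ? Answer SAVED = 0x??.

after  0: x0=0x92 x1=0x96 x2=0x60 x3=0x6a x4=0x28  N=0 Z=0
after  1: x0=0x39 x1=0x96 x2=0x60 x3=0x6a x4=0x28  N=0 Z=0
after  2: x0=0x39 x1=0x96 x2=0x60 x3=0x6a x4=0x59  N=0 Z=0
after  3: x0=0xa3 x1=0x96 x2=0x60 x3=0x6a x4=0x59  N=1 Z=0
after  4: x0=0xa3 x1=0x96 x2=0x60 x3=0x6a x4=0xc9  N=1 Z=0
after  5: x0=0xa3 x1=0x96 x2=0x60 x3=0x26 x4=0xc9  N=0 Z=0
-- IRQ taken; context saved, return-PC = 6 --

SAVED = 0x26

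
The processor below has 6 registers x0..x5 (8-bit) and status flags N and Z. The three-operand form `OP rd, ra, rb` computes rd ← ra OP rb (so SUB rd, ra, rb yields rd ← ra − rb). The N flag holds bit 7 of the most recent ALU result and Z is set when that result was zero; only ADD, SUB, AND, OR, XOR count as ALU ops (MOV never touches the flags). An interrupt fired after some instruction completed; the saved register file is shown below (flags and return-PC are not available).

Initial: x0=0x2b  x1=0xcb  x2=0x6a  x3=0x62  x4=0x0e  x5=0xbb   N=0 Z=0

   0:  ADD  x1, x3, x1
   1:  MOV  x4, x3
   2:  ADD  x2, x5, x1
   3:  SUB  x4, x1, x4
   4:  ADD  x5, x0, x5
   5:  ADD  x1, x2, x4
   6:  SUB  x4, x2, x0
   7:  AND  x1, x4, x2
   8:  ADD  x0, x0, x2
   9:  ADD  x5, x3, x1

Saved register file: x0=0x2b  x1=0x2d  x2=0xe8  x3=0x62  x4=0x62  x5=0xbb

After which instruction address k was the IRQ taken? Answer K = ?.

K = 2

after  0: x0=0x2b x1=0x2d x2=0x6a x3=0x62 x4=0x0e x5=0xbb  N=0 Z=0
after  1: x0=0x2b x1=0x2d x2=0x6a x3=0x62 x4=0x62 x5=0xbb  N=0 Z=0
after  2: x0=0x2b x1=0x2d x2=0xe8 x3=0x62 x4=0x62 x5=0xbb  N=1 Z=0
-- IRQ taken; context saved, return-PC = 3 --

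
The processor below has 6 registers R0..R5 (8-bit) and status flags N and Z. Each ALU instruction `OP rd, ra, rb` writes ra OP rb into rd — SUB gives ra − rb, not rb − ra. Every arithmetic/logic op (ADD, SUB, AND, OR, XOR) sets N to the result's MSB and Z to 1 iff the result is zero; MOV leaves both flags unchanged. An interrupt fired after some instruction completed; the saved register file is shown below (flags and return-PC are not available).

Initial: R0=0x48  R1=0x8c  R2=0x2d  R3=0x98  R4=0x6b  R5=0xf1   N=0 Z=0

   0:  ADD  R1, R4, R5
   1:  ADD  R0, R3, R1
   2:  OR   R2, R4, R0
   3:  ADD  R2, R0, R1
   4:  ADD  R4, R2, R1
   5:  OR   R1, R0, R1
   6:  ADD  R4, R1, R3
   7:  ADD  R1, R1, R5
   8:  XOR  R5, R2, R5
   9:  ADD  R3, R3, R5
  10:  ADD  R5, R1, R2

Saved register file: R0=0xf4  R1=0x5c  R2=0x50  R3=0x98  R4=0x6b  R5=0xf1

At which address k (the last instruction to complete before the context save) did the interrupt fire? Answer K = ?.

after  0: R0=0x48 R1=0x5c R2=0x2d R3=0x98 R4=0x6b R5=0xf1  N=0 Z=0
after  1: R0=0xf4 R1=0x5c R2=0x2d R3=0x98 R4=0x6b R5=0xf1  N=1 Z=0
after  2: R0=0xf4 R1=0x5c R2=0xff R3=0x98 R4=0x6b R5=0xf1  N=1 Z=0
after  3: R0=0xf4 R1=0x5c R2=0x50 R3=0x98 R4=0x6b R5=0xf1  N=0 Z=0
-- IRQ taken; context saved, return-PC = 4 --

K = 3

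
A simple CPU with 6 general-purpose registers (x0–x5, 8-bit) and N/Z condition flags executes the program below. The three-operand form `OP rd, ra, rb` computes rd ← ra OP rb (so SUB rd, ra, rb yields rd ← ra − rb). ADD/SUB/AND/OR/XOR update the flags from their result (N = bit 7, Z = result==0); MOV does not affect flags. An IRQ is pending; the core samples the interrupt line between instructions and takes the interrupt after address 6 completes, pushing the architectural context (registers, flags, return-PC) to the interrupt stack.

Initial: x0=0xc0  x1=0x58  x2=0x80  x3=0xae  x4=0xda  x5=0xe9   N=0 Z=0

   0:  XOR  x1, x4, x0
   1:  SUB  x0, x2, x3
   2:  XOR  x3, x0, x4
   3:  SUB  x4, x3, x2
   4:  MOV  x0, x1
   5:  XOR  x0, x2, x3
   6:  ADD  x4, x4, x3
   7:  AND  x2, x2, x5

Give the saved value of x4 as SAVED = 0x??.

after  0: x0=0xc0 x1=0x1a x2=0x80 x3=0xae x4=0xda x5=0xe9  N=0 Z=0
after  1: x0=0xd2 x1=0x1a x2=0x80 x3=0xae x4=0xda x5=0xe9  N=1 Z=0
after  2: x0=0xd2 x1=0x1a x2=0x80 x3=0x08 x4=0xda x5=0xe9  N=0 Z=0
after  3: x0=0xd2 x1=0x1a x2=0x80 x3=0x08 x4=0x88 x5=0xe9  N=1 Z=0
after  4: x0=0x1a x1=0x1a x2=0x80 x3=0x08 x4=0x88 x5=0xe9  N=1 Z=0
after  5: x0=0x88 x1=0x1a x2=0x80 x3=0x08 x4=0x88 x5=0xe9  N=1 Z=0
after  6: x0=0x88 x1=0x1a x2=0x80 x3=0x08 x4=0x90 x5=0xe9  N=1 Z=0
-- IRQ taken; context saved, return-PC = 7 --

SAVED = 0x90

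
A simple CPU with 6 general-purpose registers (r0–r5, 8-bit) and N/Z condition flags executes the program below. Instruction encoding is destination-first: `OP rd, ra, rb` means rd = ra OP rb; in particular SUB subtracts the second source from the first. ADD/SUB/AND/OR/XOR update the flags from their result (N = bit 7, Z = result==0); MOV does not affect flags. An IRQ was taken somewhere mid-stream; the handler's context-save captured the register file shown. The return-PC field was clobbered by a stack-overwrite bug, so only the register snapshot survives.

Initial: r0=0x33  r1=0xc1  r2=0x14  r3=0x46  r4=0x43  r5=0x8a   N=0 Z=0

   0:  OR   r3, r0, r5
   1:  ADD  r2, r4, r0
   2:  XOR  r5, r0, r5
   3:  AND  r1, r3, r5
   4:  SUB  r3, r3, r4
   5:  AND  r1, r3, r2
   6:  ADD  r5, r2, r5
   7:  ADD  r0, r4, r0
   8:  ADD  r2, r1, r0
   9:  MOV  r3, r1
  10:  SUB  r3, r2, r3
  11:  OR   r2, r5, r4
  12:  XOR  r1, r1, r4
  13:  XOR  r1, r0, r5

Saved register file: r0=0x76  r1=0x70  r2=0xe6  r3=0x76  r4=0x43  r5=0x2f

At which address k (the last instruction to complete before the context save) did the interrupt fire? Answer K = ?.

after  0: r0=0x33 r1=0xc1 r2=0x14 r3=0xbb r4=0x43 r5=0x8a  N=1 Z=0
after  1: r0=0x33 r1=0xc1 r2=0x76 r3=0xbb r4=0x43 r5=0x8a  N=0 Z=0
after  2: r0=0x33 r1=0xc1 r2=0x76 r3=0xbb r4=0x43 r5=0xb9  N=1 Z=0
after  3: r0=0x33 r1=0xb9 r2=0x76 r3=0xbb r4=0x43 r5=0xb9  N=1 Z=0
after  4: r0=0x33 r1=0xb9 r2=0x76 r3=0x78 r4=0x43 r5=0xb9  N=0 Z=0
after  5: r0=0x33 r1=0x70 r2=0x76 r3=0x78 r4=0x43 r5=0xb9  N=0 Z=0
after  6: r0=0x33 r1=0x70 r2=0x76 r3=0x78 r4=0x43 r5=0x2f  N=0 Z=0
after  7: r0=0x76 r1=0x70 r2=0x76 r3=0x78 r4=0x43 r5=0x2f  N=0 Z=0
after  8: r0=0x76 r1=0x70 r2=0xe6 r3=0x78 r4=0x43 r5=0x2f  N=1 Z=0
after  9: r0=0x76 r1=0x70 r2=0xe6 r3=0x70 r4=0x43 r5=0x2f  N=1 Z=0
after 10: r0=0x76 r1=0x70 r2=0xe6 r3=0x76 r4=0x43 r5=0x2f  N=0 Z=0
-- IRQ taken; context saved, return-PC = 11 --

K = 10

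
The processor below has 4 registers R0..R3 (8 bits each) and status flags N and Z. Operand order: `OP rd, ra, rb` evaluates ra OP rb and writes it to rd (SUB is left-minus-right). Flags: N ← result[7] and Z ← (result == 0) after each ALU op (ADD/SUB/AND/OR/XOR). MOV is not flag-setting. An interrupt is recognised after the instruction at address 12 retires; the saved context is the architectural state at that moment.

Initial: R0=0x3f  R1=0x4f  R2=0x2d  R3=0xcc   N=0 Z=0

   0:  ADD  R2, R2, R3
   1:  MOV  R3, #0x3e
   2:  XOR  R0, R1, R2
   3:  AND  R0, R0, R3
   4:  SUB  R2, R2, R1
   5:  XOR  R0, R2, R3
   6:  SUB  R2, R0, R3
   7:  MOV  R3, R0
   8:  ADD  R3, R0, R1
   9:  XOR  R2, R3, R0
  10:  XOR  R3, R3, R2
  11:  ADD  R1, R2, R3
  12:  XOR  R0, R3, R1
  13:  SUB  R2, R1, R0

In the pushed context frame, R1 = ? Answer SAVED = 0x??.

SAVED = 0x0b

after  0: R0=0x3f R1=0x4f R2=0xf9 R3=0xcc  N=1 Z=0
after  1: R0=0x3f R1=0x4f R2=0xf9 R3=0x3e  N=1 Z=0
after  2: R0=0xb6 R1=0x4f R2=0xf9 R3=0x3e  N=1 Z=0
after  3: R0=0x36 R1=0x4f R2=0xf9 R3=0x3e  N=0 Z=0
after  4: R0=0x36 R1=0x4f R2=0xaa R3=0x3e  N=1 Z=0
after  5: R0=0x94 R1=0x4f R2=0xaa R3=0x3e  N=1 Z=0
after  6: R0=0x94 R1=0x4f R2=0x56 R3=0x3e  N=0 Z=0
after  7: R0=0x94 R1=0x4f R2=0x56 R3=0x94  N=0 Z=0
after  8: R0=0x94 R1=0x4f R2=0x56 R3=0xe3  N=1 Z=0
after  9: R0=0x94 R1=0x4f R2=0x77 R3=0xe3  N=0 Z=0
after 10: R0=0x94 R1=0x4f R2=0x77 R3=0x94  N=1 Z=0
after 11: R0=0x94 R1=0x0b R2=0x77 R3=0x94  N=0 Z=0
after 12: R0=0x9f R1=0x0b R2=0x77 R3=0x94  N=1 Z=0
-- IRQ taken; context saved, return-PC = 13 --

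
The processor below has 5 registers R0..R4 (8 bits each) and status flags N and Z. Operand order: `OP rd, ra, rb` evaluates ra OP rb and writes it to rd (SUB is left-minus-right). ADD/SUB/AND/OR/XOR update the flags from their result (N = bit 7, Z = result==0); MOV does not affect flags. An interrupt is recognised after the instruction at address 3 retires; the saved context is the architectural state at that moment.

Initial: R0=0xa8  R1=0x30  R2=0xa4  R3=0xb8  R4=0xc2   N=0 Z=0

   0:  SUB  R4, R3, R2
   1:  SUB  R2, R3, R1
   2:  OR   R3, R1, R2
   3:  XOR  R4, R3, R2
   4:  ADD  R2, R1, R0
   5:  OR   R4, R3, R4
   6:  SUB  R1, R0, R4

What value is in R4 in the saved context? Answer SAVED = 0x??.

after  0: R0=0xa8 R1=0x30 R2=0xa4 R3=0xb8 R4=0x14  N=0 Z=0
after  1: R0=0xa8 R1=0x30 R2=0x88 R3=0xb8 R4=0x14  N=1 Z=0
after  2: R0=0xa8 R1=0x30 R2=0x88 R3=0xb8 R4=0x14  N=1 Z=0
after  3: R0=0xa8 R1=0x30 R2=0x88 R3=0xb8 R4=0x30  N=0 Z=0
-- IRQ taken; context saved, return-PC = 4 --

SAVED = 0x30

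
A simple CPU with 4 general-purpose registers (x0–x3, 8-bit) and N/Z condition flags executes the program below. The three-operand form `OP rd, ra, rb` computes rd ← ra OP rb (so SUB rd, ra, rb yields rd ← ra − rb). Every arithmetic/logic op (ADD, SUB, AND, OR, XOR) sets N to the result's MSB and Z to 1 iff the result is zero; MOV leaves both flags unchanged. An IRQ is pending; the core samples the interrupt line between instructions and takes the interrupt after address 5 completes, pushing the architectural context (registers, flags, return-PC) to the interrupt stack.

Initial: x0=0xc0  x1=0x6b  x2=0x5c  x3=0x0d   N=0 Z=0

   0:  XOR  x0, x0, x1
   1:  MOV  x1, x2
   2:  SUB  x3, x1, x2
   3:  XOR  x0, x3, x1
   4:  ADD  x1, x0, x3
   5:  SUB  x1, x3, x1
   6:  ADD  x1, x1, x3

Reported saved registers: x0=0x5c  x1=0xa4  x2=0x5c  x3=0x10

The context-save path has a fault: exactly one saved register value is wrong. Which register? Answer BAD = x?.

after  0: x0=0xab x1=0x6b x2=0x5c x3=0x0d  N=1 Z=0
after  1: x0=0xab x1=0x5c x2=0x5c x3=0x0d  N=1 Z=0
after  2: x0=0xab x1=0x5c x2=0x5c x3=0x00  N=0 Z=1
after  3: x0=0x5c x1=0x5c x2=0x5c x3=0x00  N=0 Z=0
after  4: x0=0x5c x1=0x5c x2=0x5c x3=0x00  N=0 Z=0
after  5: x0=0x5c x1=0xa4 x2=0x5c x3=0x00  N=1 Z=0
-- IRQ taken; context saved, return-PC = 6 --
mismatch: x3: reported 0x10 vs actual 0x00

BAD = x3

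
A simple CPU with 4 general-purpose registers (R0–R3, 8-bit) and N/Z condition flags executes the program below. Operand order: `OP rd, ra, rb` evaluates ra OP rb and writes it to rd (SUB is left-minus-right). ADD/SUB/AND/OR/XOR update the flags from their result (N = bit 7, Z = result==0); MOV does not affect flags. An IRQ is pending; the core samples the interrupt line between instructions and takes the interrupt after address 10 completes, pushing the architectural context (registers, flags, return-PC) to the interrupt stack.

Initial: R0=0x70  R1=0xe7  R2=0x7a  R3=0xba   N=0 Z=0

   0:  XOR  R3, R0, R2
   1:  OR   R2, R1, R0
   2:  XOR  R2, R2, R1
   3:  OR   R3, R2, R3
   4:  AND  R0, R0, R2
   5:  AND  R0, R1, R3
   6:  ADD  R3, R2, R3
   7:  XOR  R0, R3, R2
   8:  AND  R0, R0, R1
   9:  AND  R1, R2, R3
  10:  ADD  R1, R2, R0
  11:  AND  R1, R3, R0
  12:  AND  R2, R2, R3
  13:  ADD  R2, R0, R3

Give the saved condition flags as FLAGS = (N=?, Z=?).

after  0: R0=0x70 R1=0xe7 R2=0x7a R3=0x0a  N=0 Z=0
after  1: R0=0x70 R1=0xe7 R2=0xf7 R3=0x0a  N=1 Z=0
after  2: R0=0x70 R1=0xe7 R2=0x10 R3=0x0a  N=0 Z=0
after  3: R0=0x70 R1=0xe7 R2=0x10 R3=0x1a  N=0 Z=0
after  4: R0=0x10 R1=0xe7 R2=0x10 R3=0x1a  N=0 Z=0
after  5: R0=0x02 R1=0xe7 R2=0x10 R3=0x1a  N=0 Z=0
after  6: R0=0x02 R1=0xe7 R2=0x10 R3=0x2a  N=0 Z=0
after  7: R0=0x3a R1=0xe7 R2=0x10 R3=0x2a  N=0 Z=0
after  8: R0=0x22 R1=0xe7 R2=0x10 R3=0x2a  N=0 Z=0
after  9: R0=0x22 R1=0x00 R2=0x10 R3=0x2a  N=0 Z=1
after 10: R0=0x22 R1=0x32 R2=0x10 R3=0x2a  N=0 Z=0
-- IRQ taken; context saved, return-PC = 11 --

FLAGS = (N=0, Z=0)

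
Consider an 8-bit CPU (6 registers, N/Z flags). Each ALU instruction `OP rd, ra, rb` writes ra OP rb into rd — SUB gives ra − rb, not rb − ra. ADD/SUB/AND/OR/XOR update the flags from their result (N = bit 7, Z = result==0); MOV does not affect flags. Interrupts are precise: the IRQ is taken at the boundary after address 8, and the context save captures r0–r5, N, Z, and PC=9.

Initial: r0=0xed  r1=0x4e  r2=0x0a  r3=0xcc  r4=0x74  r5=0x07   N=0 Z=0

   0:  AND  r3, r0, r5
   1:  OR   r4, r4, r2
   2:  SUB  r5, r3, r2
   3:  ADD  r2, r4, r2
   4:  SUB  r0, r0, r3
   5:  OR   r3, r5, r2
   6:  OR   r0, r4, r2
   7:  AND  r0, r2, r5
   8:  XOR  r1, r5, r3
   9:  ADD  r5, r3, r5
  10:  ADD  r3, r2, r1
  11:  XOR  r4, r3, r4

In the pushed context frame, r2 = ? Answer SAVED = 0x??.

SAVED = 0x88

after  0: r0=0xed r1=0x4e r2=0x0a r3=0x05 r4=0x74 r5=0x07  N=0 Z=0
after  1: r0=0xed r1=0x4e r2=0x0a r3=0x05 r4=0x7e r5=0x07  N=0 Z=0
after  2: r0=0xed r1=0x4e r2=0x0a r3=0x05 r4=0x7e r5=0xfb  N=1 Z=0
after  3: r0=0xed r1=0x4e r2=0x88 r3=0x05 r4=0x7e r5=0xfb  N=1 Z=0
after  4: r0=0xe8 r1=0x4e r2=0x88 r3=0x05 r4=0x7e r5=0xfb  N=1 Z=0
after  5: r0=0xe8 r1=0x4e r2=0x88 r3=0xfb r4=0x7e r5=0xfb  N=1 Z=0
after  6: r0=0xfe r1=0x4e r2=0x88 r3=0xfb r4=0x7e r5=0xfb  N=1 Z=0
after  7: r0=0x88 r1=0x4e r2=0x88 r3=0xfb r4=0x7e r5=0xfb  N=1 Z=0
after  8: r0=0x88 r1=0x00 r2=0x88 r3=0xfb r4=0x7e r5=0xfb  N=0 Z=1
-- IRQ taken; context saved, return-PC = 9 --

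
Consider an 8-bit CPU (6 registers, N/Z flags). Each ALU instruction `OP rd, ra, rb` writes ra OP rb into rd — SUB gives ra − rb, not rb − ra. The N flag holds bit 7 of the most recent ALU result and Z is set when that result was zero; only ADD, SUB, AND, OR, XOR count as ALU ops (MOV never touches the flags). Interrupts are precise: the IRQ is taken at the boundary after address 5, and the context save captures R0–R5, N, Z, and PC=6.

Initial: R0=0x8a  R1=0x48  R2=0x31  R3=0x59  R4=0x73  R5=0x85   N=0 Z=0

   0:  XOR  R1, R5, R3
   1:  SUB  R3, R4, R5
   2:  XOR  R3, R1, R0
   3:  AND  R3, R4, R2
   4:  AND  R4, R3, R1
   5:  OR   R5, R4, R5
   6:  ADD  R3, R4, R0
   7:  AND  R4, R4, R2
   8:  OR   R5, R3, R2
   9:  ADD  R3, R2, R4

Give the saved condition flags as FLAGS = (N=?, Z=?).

after  0: R0=0x8a R1=0xdc R2=0x31 R3=0x59 R4=0x73 R5=0x85  N=1 Z=0
after  1: R0=0x8a R1=0xdc R2=0x31 R3=0xee R4=0x73 R5=0x85  N=1 Z=0
after  2: R0=0x8a R1=0xdc R2=0x31 R3=0x56 R4=0x73 R5=0x85  N=0 Z=0
after  3: R0=0x8a R1=0xdc R2=0x31 R3=0x31 R4=0x73 R5=0x85  N=0 Z=0
after  4: R0=0x8a R1=0xdc R2=0x31 R3=0x31 R4=0x10 R5=0x85  N=0 Z=0
after  5: R0=0x8a R1=0xdc R2=0x31 R3=0x31 R4=0x10 R5=0x95  N=1 Z=0
-- IRQ taken; context saved, return-PC = 6 --

FLAGS = (N=1, Z=0)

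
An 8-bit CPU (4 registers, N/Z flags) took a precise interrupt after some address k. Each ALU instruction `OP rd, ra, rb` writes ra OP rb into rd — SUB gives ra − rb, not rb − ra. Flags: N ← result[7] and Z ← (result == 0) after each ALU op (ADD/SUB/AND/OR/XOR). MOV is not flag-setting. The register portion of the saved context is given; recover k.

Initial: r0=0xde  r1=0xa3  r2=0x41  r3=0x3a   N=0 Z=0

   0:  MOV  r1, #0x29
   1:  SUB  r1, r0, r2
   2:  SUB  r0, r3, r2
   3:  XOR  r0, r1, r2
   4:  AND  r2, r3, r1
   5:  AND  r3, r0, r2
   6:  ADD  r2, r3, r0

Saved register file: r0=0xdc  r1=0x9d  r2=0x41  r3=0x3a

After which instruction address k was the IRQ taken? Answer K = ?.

after  0: r0=0xde r1=0x29 r2=0x41 r3=0x3a  N=0 Z=0
after  1: r0=0xde r1=0x9d r2=0x41 r3=0x3a  N=1 Z=0
after  2: r0=0xf9 r1=0x9d r2=0x41 r3=0x3a  N=1 Z=0
after  3: r0=0xdc r1=0x9d r2=0x41 r3=0x3a  N=1 Z=0
-- IRQ taken; context saved, return-PC = 4 --

K = 3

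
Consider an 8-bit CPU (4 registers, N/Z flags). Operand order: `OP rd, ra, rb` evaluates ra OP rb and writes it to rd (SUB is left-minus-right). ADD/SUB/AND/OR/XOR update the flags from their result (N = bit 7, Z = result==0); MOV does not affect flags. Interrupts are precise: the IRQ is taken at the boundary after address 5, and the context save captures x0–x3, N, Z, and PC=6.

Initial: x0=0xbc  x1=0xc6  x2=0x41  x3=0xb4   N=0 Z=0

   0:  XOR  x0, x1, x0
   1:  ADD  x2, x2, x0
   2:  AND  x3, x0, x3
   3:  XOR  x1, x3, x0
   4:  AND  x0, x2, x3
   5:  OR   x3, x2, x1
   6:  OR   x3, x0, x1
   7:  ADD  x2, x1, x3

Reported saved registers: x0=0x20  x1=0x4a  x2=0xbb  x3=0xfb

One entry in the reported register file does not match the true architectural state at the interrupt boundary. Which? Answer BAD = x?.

BAD = x0

after  0: x0=0x7a x1=0xc6 x2=0x41 x3=0xb4  N=0 Z=0
after  1: x0=0x7a x1=0xc6 x2=0xbb x3=0xb4  N=1 Z=0
after  2: x0=0x7a x1=0xc6 x2=0xbb x3=0x30  N=0 Z=0
after  3: x0=0x7a x1=0x4a x2=0xbb x3=0x30  N=0 Z=0
after  4: x0=0x30 x1=0x4a x2=0xbb x3=0x30  N=0 Z=0
after  5: x0=0x30 x1=0x4a x2=0xbb x3=0xfb  N=1 Z=0
-- IRQ taken; context saved, return-PC = 6 --
mismatch: x0: reported 0x20 vs actual 0x30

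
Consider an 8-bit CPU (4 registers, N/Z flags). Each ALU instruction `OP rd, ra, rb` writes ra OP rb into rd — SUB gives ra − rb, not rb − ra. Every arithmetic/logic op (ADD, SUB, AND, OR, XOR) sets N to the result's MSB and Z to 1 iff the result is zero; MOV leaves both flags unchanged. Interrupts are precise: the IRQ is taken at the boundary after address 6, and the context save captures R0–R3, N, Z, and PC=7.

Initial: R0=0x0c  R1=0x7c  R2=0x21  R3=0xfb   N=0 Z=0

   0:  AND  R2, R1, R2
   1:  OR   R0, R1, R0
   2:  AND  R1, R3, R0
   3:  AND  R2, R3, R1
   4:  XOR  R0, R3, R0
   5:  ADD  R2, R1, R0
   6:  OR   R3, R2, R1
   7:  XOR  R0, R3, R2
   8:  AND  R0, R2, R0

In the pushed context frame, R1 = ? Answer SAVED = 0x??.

after  0: R0=0x0c R1=0x7c R2=0x20 R3=0xfb  N=0 Z=0
after  1: R0=0x7c R1=0x7c R2=0x20 R3=0xfb  N=0 Z=0
after  2: R0=0x7c R1=0x78 R2=0x20 R3=0xfb  N=0 Z=0
after  3: R0=0x7c R1=0x78 R2=0x78 R3=0xfb  N=0 Z=0
after  4: R0=0x87 R1=0x78 R2=0x78 R3=0xfb  N=1 Z=0
after  5: R0=0x87 R1=0x78 R2=0xff R3=0xfb  N=1 Z=0
after  6: R0=0x87 R1=0x78 R2=0xff R3=0xff  N=1 Z=0
-- IRQ taken; context saved, return-PC = 7 --

SAVED = 0x78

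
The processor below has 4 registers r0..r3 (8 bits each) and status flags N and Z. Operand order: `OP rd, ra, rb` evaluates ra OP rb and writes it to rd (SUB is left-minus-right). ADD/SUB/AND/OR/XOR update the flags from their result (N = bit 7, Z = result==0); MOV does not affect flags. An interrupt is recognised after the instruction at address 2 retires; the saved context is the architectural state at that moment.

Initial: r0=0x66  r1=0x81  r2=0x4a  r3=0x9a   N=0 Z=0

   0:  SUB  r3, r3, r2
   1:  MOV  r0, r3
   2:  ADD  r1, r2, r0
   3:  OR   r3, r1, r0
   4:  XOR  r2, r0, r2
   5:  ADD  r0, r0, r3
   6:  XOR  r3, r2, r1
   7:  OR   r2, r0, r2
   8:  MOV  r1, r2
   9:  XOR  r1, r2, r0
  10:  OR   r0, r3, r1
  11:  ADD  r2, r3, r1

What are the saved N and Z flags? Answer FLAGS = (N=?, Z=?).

FLAGS = (N=1, Z=0)

after  0: r0=0x66 r1=0x81 r2=0x4a r3=0x50  N=0 Z=0
after  1: r0=0x50 r1=0x81 r2=0x4a r3=0x50  N=0 Z=0
after  2: r0=0x50 r1=0x9a r2=0x4a r3=0x50  N=1 Z=0
-- IRQ taken; context saved, return-PC = 3 --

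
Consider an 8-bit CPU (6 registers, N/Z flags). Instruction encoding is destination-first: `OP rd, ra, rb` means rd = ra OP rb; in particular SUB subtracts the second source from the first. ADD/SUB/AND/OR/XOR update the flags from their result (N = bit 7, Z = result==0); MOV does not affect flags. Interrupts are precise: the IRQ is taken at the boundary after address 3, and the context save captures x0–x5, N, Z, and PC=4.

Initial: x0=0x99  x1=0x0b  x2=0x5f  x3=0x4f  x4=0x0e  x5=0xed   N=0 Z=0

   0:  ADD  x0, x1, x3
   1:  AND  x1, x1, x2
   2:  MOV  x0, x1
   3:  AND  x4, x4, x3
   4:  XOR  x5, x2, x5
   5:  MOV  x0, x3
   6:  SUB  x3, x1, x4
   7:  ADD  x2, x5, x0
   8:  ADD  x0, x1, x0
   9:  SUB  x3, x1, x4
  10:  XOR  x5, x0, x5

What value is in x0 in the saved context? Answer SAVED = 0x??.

after  0: x0=0x5a x1=0x0b x2=0x5f x3=0x4f x4=0x0e x5=0xed  N=0 Z=0
after  1: x0=0x5a x1=0x0b x2=0x5f x3=0x4f x4=0x0e x5=0xed  N=0 Z=0
after  2: x0=0x0b x1=0x0b x2=0x5f x3=0x4f x4=0x0e x5=0xed  N=0 Z=0
after  3: x0=0x0b x1=0x0b x2=0x5f x3=0x4f x4=0x0e x5=0xed  N=0 Z=0
-- IRQ taken; context saved, return-PC = 4 --

SAVED = 0x0b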